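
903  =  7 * 129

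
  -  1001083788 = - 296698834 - 704384954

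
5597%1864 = 5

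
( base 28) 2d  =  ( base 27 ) 2F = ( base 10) 69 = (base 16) 45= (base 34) 21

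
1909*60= 114540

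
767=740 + 27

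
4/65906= 2/32953 = 0.00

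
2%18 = 2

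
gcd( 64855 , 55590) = 9265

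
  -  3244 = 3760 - 7004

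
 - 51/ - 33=17/11 = 1.55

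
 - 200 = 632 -832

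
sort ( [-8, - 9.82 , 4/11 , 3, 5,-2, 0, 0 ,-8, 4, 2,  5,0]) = [ - 9.82, - 8, - 8,  -  2,0,0, 0, 4/11, 2,3, 4, 5,  5]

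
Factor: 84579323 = 43^1 * 359^1*5479^1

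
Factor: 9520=2^4*5^1*7^1*17^1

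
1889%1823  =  66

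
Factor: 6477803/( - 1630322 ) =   -  2^( -1)*19^1 * 29^( - 1) *28109^(-1 )*340937^1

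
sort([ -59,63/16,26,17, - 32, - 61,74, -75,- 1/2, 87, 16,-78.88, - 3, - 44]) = [ - 78.88,  -  75, - 61,-59,- 44,  -  32 , - 3,- 1/2,63/16, 16,17,26, 74 , 87 ] 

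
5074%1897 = 1280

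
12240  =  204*60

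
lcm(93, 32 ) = 2976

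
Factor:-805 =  - 5^1*7^1* 23^1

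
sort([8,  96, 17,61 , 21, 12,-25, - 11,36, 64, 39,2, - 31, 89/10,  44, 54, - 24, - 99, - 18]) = [ - 99, - 31, - 25, - 24, - 18, - 11, 2,8, 89/10, 12,17,21,36, 39 , 44,54,61, 64,96]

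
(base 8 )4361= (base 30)2g9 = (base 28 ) 2pl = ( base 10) 2289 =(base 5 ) 33124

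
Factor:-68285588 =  - 2^2 *7^1*397^1 * 6143^1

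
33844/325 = 33844/325 = 104.14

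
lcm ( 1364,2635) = 115940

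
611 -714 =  - 103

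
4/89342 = 2/44671 = 0.00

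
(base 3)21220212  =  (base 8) 13216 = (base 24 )a0e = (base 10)5774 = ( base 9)7825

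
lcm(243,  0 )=0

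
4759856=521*9136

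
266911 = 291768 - 24857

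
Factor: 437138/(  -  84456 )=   -  2^ (-2 )*3^(- 3)*13^1*43^1 =- 559/108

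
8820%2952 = 2916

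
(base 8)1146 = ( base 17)222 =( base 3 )211202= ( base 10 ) 614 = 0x266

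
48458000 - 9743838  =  38714162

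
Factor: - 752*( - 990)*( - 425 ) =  - 316404000  =  - 2^5*3^2*5^3*11^1 * 17^1*47^1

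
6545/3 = 2181+2/3 = 2181.67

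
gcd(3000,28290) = 30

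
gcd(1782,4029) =3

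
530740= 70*7582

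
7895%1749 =899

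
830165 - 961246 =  - 131081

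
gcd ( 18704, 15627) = 1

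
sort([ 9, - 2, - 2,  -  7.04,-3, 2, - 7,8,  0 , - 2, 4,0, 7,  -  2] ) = [ - 7.04, - 7,- 3,-2, - 2, - 2, - 2 , 0,0 , 2 , 4, 7, 8, 9] 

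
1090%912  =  178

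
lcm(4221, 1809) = 12663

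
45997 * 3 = 137991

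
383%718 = 383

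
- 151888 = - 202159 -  - 50271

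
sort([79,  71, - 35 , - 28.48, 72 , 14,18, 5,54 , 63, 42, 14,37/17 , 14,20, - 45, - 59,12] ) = [ - 59, - 45,  -  35, - 28.48, 37/17,  5, 12, 14,14,14,18,20, 42,54, 63,71,  72,79] 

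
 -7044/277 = - 7044/277= - 25.43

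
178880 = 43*4160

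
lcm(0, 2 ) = 0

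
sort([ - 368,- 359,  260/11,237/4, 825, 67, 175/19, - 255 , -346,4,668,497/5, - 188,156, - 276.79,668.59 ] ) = [ - 368, - 359 , - 346, - 276.79, - 255,  -  188,4,175/19,260/11, 237/4,67,497/5,156,668, 668.59,825]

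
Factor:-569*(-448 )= 254912 = 2^6*7^1*569^1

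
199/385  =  199/385 = 0.52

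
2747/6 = 2747/6 = 457.83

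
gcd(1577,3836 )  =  1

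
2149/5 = 429 + 4/5 = 429.80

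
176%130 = 46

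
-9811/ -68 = 9811/68 =144.28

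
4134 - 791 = 3343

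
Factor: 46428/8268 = 73/13 = 13^(  -  1 )  *  73^1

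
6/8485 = 6/8485 = 0.00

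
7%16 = 7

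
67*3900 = 261300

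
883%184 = 147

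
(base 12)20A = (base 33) 91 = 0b100101010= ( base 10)298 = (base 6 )1214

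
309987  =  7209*43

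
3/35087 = 3/35087 =0.00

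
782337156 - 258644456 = 523692700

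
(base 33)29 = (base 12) 63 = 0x4b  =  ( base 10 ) 75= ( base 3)2210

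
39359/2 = 39359/2=19679.50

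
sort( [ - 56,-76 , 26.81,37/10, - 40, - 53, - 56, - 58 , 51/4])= [ - 76, - 58, - 56, - 56, - 53,-40, 37/10 , 51/4,26.81 ] 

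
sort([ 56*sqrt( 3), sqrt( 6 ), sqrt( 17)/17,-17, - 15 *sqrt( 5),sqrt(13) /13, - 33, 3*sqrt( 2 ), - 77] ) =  [  -  77,-15*sqrt( 5), - 33, - 17, sqrt( 17 ) /17,  sqrt( 13 )/13, sqrt( 6 ), 3*sqrt(2 ), 56*sqrt( 3)] 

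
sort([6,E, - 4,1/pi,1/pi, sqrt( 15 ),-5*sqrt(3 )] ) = [-5*sqrt( 3), - 4 , 1/pi,1/pi,E,  sqrt(15 ),  6] 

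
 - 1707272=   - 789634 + - 917638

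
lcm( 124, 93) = 372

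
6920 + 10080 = 17000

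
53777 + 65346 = 119123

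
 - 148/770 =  - 74/385 = - 0.19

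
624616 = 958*652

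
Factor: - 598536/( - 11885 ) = 2^3*3^3*5^( - 1 )*17^1*163^1*2377^ ( - 1) 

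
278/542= 139/271  =  0.51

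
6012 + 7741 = 13753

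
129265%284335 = 129265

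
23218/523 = 44 + 206/523 = 44.39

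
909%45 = 9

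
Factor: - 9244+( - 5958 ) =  - 2^1*11^1 * 691^1 = - 15202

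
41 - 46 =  - 5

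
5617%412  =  261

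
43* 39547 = 1700521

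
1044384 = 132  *7912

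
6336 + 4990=11326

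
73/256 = 73/256 = 0.29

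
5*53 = 265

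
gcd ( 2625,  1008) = 21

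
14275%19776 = 14275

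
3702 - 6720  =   - 3018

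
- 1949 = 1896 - 3845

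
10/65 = 2/13 = 0.15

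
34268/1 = 34268 = 34268.00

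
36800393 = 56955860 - 20155467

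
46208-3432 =42776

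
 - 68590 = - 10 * 6859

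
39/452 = 39/452 =0.09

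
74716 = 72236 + 2480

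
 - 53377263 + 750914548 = 697537285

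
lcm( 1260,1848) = 27720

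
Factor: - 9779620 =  - 2^2*5^1*488981^1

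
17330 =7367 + 9963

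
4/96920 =1/24230  =  0.00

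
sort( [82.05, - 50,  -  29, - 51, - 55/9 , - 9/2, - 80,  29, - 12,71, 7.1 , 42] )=[- 80, -51 , - 50, - 29, - 12, - 55/9, - 9/2,  7.1, 29, 42,71,82.05]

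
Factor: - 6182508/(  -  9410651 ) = 2^2 * 3^1*443^1*571^ (  -  1) * 1163^1*16481^(-1)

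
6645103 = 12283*541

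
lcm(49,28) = 196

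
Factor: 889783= 889783^1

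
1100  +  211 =1311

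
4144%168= 112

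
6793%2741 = 1311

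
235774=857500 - 621726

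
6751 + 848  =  7599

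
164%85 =79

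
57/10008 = 19/3336  =  0.01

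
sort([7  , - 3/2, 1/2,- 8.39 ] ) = [ - 8.39, - 3/2 , 1/2, 7]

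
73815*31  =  2288265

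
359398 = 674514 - 315116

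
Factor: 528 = 2^4*3^1*11^1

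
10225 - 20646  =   - 10421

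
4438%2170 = 98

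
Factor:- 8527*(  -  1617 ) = 13788159 = 3^1*7^2*11^1*8527^1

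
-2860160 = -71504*40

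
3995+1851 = 5846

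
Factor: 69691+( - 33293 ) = 2^1*18199^1 = 36398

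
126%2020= 126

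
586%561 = 25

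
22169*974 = 21592606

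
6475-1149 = 5326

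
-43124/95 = - 454 + 6/95 = - 453.94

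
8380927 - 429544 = 7951383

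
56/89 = 56/89 = 0.63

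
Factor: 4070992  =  2^4*254437^1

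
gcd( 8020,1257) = 1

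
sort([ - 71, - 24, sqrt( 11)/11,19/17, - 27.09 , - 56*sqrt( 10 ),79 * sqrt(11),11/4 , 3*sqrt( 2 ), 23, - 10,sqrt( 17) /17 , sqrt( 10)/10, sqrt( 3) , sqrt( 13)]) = [ - 56*sqrt( 10), - 71, - 27.09, -24,-10,sqrt( 17)/17  ,  sqrt(11) /11,sqrt(10 ) /10 , 19/17, sqrt( 3 ) , 11/4,sqrt(13),3*sqrt( 2), 23,79 * sqrt( 11 )]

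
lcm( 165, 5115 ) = 5115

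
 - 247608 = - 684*362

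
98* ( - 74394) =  - 7290612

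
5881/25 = 5881/25 = 235.24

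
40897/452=40897/452= 90.48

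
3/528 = 1/176 = 0.01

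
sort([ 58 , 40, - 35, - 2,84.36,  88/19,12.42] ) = [ - 35, - 2, 88/19,12.42,40,58,84.36] 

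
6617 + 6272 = 12889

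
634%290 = 54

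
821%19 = 4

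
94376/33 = 94376/33 = 2859.88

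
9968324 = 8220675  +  1747649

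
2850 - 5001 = -2151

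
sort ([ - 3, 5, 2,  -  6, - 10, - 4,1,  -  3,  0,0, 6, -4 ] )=[ - 10, -6,-4,-4, - 3,  -  3,0, 0, 1,2,5, 6 ] 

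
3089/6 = 514 + 5/6 = 514.83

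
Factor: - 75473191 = -75473191^1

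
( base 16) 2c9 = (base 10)713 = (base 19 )1ia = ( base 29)oh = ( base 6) 3145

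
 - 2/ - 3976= 1/1988 = 0.00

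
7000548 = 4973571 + 2026977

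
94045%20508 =12013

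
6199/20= 309 + 19/20 = 309.95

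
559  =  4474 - 3915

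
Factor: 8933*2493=3^2*277^1*8933^1  =  22269969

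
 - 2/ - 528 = 1/264  =  0.00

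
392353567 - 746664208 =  -354310641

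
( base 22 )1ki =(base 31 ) uc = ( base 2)1110101110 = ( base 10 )942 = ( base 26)1A6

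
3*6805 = 20415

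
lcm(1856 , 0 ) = 0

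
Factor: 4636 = 2^2*19^1*61^1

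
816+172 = 988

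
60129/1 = 60129 = 60129.00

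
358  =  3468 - 3110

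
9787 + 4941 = 14728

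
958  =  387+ 571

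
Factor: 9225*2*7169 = 2^1*3^2*5^2*41^1*67^1*107^1 = 132268050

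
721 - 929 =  - 208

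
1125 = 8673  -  7548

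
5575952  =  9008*619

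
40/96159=40/96159 = 0.00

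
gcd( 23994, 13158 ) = 774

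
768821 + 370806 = 1139627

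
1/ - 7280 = - 1 + 7279/7280 = -0.00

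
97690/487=200 + 290/487 = 200.60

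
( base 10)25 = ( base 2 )11001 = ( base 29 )p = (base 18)17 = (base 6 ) 41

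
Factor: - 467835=- 3^1*5^1*31189^1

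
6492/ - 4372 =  - 1623/1093 =- 1.48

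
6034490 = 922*6545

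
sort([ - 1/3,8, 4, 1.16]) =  [ - 1/3, 1.16,4,8]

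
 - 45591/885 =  - 15197/295 = - 51.52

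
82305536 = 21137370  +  61168166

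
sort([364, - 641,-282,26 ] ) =[ - 641, - 282,26,364] 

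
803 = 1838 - 1035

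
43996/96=10999/24 = 458.29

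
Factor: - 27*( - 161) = 3^3  *7^1*23^1=   4347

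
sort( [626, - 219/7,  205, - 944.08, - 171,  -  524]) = [ - 944.08,  -  524,- 171, - 219/7,  205 , 626]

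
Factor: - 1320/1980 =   -  2^1*3^(-1) = -2/3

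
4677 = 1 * 4677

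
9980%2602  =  2174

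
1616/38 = 808/19 = 42.53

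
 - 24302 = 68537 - 92839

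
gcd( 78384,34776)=552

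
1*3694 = 3694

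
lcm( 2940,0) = 0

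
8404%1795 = 1224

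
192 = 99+93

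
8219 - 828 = 7391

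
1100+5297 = 6397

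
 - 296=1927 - 2223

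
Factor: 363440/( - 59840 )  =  -413/68= - 2^ ( - 2 )*7^1*17^( - 1 ) * 59^1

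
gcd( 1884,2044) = 4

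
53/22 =2+9/22 = 2.41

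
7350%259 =98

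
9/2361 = 3/787 = 0.00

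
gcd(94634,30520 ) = 2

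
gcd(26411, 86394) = 77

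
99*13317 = 1318383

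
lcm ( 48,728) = 4368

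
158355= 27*5865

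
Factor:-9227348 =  -2^2*13^1*61^1*2909^1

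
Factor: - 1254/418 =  - 3 =- 3^1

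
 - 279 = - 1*279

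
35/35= 1 = 1.00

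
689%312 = 65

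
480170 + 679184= 1159354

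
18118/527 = 18118/527 = 34.38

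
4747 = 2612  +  2135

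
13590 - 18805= - 5215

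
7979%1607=1551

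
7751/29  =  7751/29  =  267.28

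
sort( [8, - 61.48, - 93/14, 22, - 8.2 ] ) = [ - 61.48, - 8.2, - 93/14, 8, 22 ]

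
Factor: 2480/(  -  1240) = - 2 = - 2^1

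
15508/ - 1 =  - 15508 + 0/1 = - 15508.00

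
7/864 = 7/864 = 0.01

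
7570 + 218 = 7788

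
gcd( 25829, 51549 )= 1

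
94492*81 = 7653852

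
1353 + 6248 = 7601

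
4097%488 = 193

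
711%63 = 18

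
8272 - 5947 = 2325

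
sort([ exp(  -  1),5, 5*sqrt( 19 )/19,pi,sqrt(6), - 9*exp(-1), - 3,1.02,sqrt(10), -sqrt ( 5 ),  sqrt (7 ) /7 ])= [-9*exp( - 1),-3, - sqrt( 5 ) , exp( - 1 ),sqrt( 7) /7, 1.02, 5*sqrt(19 )/19, sqrt(6),pi,sqrt(10 ),  5 ] 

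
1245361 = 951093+294268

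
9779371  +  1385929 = 11165300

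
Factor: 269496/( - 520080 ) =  - 2^( - 1 )*3^1*5^( - 1)*11^( - 1)*19^1  =  -  57/110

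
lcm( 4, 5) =20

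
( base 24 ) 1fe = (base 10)950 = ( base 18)2ge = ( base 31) UK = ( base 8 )1666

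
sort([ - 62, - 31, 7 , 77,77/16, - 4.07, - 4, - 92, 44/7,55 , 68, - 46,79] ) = [-92, - 62, - 46, - 31, - 4.07, - 4, 77/16, 44/7,7, 55, 68,77, 79]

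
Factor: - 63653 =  - 53^1 * 1201^1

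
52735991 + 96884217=149620208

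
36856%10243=6127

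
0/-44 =0/1= - 0.00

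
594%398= 196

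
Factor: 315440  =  2^4*5^1*3943^1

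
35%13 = 9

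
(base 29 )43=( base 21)5E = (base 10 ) 119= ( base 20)5j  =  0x77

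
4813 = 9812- 4999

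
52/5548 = 13/1387 = 0.01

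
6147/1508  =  6147/1508 = 4.08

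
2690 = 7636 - 4946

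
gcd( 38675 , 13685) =595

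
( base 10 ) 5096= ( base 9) 6882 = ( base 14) 1C00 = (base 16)13E8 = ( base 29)61l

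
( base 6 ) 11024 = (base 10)1528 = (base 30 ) 1ks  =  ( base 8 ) 2770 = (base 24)2FG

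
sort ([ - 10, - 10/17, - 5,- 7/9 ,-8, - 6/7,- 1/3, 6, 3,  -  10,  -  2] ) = [ - 10, - 10, - 8, - 5, - 2,  -  6/7,  -  7/9, - 10/17, - 1/3,3,6]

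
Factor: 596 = 2^2*149^1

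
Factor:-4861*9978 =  - 2^1 * 3^1*1663^1 * 4861^1=- 48503058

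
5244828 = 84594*62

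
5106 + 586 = 5692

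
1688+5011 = 6699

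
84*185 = 15540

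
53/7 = 53/7 = 7.57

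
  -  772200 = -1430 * 540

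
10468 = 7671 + 2797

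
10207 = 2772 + 7435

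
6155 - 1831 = 4324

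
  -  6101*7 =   -  42707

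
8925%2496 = 1437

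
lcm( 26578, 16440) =1594680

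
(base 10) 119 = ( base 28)47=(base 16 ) 77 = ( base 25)4j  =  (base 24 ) 4N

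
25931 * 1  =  25931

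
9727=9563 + 164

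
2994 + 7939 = 10933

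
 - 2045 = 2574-4619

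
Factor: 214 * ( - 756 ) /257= - 2^3*3^3 * 7^1 * 107^1*257^ ( - 1)=- 161784/257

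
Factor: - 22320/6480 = - 3^( - 2 )*31^1 = -31/9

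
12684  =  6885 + 5799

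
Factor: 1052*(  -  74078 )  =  - 77930056 = -2^3*263^1 * 37039^1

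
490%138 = 76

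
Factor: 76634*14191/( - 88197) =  - 2^1* 3^( - 1)*23^1* 617^1 *29399^( - 1)* 38317^1 = -1087513094/88197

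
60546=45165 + 15381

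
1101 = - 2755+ 3856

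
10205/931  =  10 + 895/931 = 10.96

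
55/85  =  11/17 = 0.65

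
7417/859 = 7417/859 = 8.63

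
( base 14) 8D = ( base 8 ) 175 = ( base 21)5K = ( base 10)125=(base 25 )50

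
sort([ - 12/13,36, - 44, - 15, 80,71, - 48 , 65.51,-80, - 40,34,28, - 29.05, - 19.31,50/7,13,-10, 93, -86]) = [ - 86, - 80 ,-48,-44,  -  40, - 29.05, - 19.31, - 15, - 10, - 12/13,50/7,13, 28,34 , 36, 65.51, 71,80,  93 ] 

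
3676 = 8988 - 5312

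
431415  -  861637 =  - 430222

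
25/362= 25/362 = 0.07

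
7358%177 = 101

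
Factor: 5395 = 5^1*13^1*83^1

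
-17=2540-2557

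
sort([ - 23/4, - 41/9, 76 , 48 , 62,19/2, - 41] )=[ - 41, - 23/4, - 41/9,19/2,48, 62, 76]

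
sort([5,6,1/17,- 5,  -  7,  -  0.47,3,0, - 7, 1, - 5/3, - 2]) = [ - 7, - 7, -5, - 2, - 5/3, -0.47 , 0, 1/17,1,3,5, 6 ]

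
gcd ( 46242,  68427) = 9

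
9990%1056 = 486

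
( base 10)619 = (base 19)1DB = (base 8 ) 1153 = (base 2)1001101011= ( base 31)ju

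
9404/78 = 4702/39 = 120.56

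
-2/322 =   -  1 + 160/161 = - 0.01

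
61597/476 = 129  +  193/476  =  129.41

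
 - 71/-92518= 71/92518= 0.00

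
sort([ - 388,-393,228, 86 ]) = [ - 393,-388,86,228 ] 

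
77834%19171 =1150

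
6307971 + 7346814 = 13654785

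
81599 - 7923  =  73676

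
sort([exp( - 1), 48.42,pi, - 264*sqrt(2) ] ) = [ - 264 *sqrt(2), exp( - 1 ),pi,48.42] 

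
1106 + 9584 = 10690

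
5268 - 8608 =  - 3340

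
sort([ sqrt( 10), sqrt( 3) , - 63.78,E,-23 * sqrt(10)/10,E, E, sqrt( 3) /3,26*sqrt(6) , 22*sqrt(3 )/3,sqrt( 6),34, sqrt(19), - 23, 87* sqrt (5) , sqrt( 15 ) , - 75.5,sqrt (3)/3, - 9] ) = [-75.5, - 63.78, - 23,-9, -23*sqrt( 10)/10,sqrt( 3 )/3, sqrt(3)/3, sqrt( 3),sqrt( 6) , E,E,E,sqrt(10 ) , sqrt(15 ),sqrt(19),22*sqrt(3 ) /3,34,26 * sqrt( 6),87*sqrt(5 )]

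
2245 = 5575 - 3330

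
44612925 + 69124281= 113737206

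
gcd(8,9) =1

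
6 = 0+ 6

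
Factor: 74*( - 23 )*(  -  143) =243386=2^1*11^1*13^1* 23^1*37^1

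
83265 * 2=166530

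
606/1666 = 303/833 = 0.36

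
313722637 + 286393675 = 600116312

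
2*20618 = 41236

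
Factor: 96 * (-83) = -7968 =-2^5 *3^1 * 83^1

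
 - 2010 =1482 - 3492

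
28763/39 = 28763/39 = 737.51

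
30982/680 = 15491/340 = 45.56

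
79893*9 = 719037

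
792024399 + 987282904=1779307303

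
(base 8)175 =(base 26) 4l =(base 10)125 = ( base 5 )1000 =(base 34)3N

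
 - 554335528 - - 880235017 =325899489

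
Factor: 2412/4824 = 2^( - 1) = 1/2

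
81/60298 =81/60298=0.00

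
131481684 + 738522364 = 870004048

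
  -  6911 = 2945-9856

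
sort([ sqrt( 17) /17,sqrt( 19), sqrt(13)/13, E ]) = [ sqrt( 17 ) /17, sqrt( 13)/13, E,sqrt( 19) ]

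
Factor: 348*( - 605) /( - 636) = 17545/53= 5^1*11^2*29^1*53^( - 1 ) 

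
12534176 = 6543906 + 5990270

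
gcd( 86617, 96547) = 1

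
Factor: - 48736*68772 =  - 2^7*3^1*11^1*521^1*1523^1 = - 3351672192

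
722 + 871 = 1593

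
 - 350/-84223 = 350/84223 = 0.00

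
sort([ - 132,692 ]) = [-132,692 ] 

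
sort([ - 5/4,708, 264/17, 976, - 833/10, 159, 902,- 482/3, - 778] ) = [ - 778, - 482/3,-833/10,  -  5/4, 264/17,159 , 708, 902, 976 ]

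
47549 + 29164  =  76713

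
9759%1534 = 555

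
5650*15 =84750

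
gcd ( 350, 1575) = 175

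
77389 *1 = 77389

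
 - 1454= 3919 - 5373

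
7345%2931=1483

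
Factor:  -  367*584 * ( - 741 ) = 2^3*3^1*13^1*19^1*73^1*  367^1 = 158817048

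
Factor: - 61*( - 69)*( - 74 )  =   - 311466 = - 2^1*3^1* 23^1*37^1*61^1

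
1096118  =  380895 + 715223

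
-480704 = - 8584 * 56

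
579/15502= 579/15502 = 0.04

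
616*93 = 57288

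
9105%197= 43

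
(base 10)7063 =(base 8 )15627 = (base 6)52411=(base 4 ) 1232113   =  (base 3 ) 100200121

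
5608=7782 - 2174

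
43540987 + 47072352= 90613339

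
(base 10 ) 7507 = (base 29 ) 8qp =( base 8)16523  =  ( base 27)A81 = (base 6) 54431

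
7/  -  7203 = -1+1028/1029 = -0.00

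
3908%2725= 1183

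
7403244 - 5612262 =1790982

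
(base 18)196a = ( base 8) 21242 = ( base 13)4060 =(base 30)9pg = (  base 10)8866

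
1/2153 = 1/2153 = 0.00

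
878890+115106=993996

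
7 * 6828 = 47796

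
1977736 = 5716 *346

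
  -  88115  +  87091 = -1024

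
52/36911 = 52/36911 = 0.00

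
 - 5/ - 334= 5/334 =0.01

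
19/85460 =19/85460 = 0.00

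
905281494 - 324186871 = 581094623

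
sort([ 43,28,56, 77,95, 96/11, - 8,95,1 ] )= [ - 8,1,96/11, 28,43,56 , 77, 95,95]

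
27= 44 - 17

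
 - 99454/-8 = 49727/4  =  12431.75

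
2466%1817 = 649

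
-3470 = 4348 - 7818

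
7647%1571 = 1363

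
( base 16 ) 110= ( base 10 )272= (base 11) 228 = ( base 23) bj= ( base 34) 80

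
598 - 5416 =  - 4818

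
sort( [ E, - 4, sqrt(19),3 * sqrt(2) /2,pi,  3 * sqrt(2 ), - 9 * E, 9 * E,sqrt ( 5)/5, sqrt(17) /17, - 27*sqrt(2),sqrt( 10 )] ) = [ -27*sqrt(2), - 9  *  E,-4,sqrt( 17)/17,sqrt(5) /5,3*sqrt( 2)/2, E,pi,sqrt( 10),  3*sqrt(2),sqrt(19 ), 9 *E] 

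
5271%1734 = 69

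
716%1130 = 716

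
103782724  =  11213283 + 92569441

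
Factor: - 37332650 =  - 2^1*5^2*746653^1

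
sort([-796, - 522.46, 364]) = [  -  796, - 522.46 , 364 ]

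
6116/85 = 71 + 81/85 = 71.95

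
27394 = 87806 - 60412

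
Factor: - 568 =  - 2^3*71^1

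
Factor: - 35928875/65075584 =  - 2^ ( - 7)  *  5^3*7^( - 1)*23^1*59^( - 1)*1231^( - 1 )  *  12497^1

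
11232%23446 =11232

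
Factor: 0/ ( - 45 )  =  0 = 0^1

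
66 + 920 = 986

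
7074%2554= 1966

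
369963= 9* 41107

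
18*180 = 3240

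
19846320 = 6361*3120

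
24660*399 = 9839340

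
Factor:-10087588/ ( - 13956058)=2^1 * 7^1 * 887^( - 1)*7867^( - 1) * 360271^1=5043794/6978029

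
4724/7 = 4724/7 = 674.86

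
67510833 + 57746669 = 125257502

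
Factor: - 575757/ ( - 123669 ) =703/151 = 19^1*37^1 * 151^( - 1)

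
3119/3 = 1039+2/3 = 1039.67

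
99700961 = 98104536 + 1596425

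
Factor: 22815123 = 3^1*59^1*83^1*1553^1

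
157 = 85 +72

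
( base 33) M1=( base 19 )205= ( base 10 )727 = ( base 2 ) 1011010111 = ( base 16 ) 2d7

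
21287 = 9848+11439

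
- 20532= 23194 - 43726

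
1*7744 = 7744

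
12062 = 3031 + 9031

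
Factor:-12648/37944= -1/3 = - 3^(-1)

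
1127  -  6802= - 5675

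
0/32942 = 0 = 0.00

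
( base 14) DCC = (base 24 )4HG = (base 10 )2728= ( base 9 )3661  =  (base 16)aa8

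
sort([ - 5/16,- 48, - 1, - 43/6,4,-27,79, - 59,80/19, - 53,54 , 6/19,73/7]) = [ - 59, - 53, - 48, - 27, - 43/6,  -  1, - 5/16,6/19,4, 80/19,73/7,54,79] 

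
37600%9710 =8470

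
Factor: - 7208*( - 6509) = 2^3*17^1*23^1*  53^1*283^1=46916872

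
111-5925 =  - 5814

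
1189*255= 303195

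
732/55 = 13+17/55 = 13.31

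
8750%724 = 62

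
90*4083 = 367470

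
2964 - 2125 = 839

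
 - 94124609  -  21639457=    - 115764066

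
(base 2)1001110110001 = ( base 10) 5041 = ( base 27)6oj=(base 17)1079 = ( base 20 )cc1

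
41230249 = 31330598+9899651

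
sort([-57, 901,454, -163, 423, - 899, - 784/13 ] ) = [ - 899, - 163, - 784/13, - 57, 423, 454 , 901] 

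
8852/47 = 188+16/47=188.34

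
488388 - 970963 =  - 482575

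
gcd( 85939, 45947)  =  1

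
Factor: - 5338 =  - 2^1*17^1*157^1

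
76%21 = 13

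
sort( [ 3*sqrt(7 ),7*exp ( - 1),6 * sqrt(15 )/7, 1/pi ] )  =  [ 1/pi , 7* exp ( - 1),6*sqrt(15)/7, 3* sqrt(7)]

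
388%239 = 149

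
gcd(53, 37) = 1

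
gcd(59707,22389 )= 1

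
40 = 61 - 21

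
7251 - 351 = 6900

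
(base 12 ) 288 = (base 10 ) 392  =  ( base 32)C8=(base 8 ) 610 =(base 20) jc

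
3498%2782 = 716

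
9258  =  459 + 8799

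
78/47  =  78/47 = 1.66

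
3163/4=3163/4 = 790.75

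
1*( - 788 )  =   - 788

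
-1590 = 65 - 1655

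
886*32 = 28352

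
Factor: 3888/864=2^( - 1 )*3^2  =  9/2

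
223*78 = 17394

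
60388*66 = 3985608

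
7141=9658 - 2517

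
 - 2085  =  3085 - 5170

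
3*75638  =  226914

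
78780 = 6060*13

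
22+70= 92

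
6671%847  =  742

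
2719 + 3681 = 6400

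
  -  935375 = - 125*7483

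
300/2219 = 300/2219 = 0.14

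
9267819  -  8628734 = 639085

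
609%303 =3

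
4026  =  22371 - 18345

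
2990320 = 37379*80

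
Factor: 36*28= 1008= 2^4*3^2*7^1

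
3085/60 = 617/12 = 51.42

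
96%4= 0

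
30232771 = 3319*9109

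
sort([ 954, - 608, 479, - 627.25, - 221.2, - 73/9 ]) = [ - 627.25, - 608,-221.2, - 73/9,479, 954 ]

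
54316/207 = 54316/207  =  262.40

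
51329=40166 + 11163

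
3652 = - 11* ( - 332 )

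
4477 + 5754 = 10231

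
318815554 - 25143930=293671624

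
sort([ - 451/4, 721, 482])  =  [-451/4, 482, 721] 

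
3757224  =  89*42216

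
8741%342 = 191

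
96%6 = 0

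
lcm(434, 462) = 14322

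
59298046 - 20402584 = 38895462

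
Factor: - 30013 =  -30013^1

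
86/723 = 86/723 = 0.12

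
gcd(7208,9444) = 4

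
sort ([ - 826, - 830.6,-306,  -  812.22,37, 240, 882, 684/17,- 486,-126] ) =[ - 830.6, - 826, - 812.22, - 486, - 306, - 126, 37, 684/17, 240,882] 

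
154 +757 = 911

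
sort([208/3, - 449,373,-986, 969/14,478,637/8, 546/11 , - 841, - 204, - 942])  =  [-986, - 942, -841, - 449,-204 , 546/11 , 969/14, 208/3 , 637/8 , 373, 478 ] 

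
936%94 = 90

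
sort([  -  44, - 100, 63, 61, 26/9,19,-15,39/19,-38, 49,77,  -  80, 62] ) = [ - 100, - 80, - 44, - 38,  -  15,  39/19,26/9,19,49, 61,62,  63, 77 ]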